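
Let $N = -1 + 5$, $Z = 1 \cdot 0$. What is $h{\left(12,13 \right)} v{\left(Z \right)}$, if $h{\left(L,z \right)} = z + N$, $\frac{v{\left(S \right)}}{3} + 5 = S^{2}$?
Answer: $-255$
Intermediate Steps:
$Z = 0$
$N = 4$
$v{\left(S \right)} = -15 + 3 S^{2}$
$h{\left(L,z \right)} = 4 + z$ ($h{\left(L,z \right)} = z + 4 = 4 + z$)
$h{\left(12,13 \right)} v{\left(Z \right)} = \left(4 + 13\right) \left(-15 + 3 \cdot 0^{2}\right) = 17 \left(-15 + 3 \cdot 0\right) = 17 \left(-15 + 0\right) = 17 \left(-15\right) = -255$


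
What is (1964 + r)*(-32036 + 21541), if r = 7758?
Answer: -102032390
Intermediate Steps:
(1964 + r)*(-32036 + 21541) = (1964 + 7758)*(-32036 + 21541) = 9722*(-10495) = -102032390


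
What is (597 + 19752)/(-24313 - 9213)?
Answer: -20349/33526 ≈ -0.60696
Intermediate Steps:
(597 + 19752)/(-24313 - 9213) = 20349/(-33526) = 20349*(-1/33526) = -20349/33526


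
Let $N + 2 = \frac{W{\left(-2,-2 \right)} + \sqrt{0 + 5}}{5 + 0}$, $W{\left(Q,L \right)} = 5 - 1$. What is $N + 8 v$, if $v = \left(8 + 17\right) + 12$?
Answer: $\frac{1474}{5} + \frac{\sqrt{5}}{5} \approx 295.25$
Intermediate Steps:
$W{\left(Q,L \right)} = 4$ ($W{\left(Q,L \right)} = 5 - 1 = 4$)
$v = 37$ ($v = 25 + 12 = 37$)
$N = - \frac{6}{5} + \frac{\sqrt{5}}{5}$ ($N = -2 + \frac{4 + \sqrt{0 + 5}}{5 + 0} = -2 + \frac{4 + \sqrt{5}}{5} = -2 + \left(4 + \sqrt{5}\right) \frac{1}{5} = -2 + \left(\frac{4}{5} + \frac{\sqrt{5}}{5}\right) = - \frac{6}{5} + \frac{\sqrt{5}}{5} \approx -0.75279$)
$N + 8 v = \left(- \frac{6}{5} + \frac{\sqrt{5}}{5}\right) + 8 \cdot 37 = \left(- \frac{6}{5} + \frac{\sqrt{5}}{5}\right) + 296 = \frac{1474}{5} + \frac{\sqrt{5}}{5}$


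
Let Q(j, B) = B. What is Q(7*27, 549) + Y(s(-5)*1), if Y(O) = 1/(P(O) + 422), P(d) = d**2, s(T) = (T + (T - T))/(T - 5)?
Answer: 927265/1689 ≈ 549.00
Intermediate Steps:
s(T) = T/(-5 + T) (s(T) = (T + 0)/(-5 + T) = T/(-5 + T))
Y(O) = 1/(422 + O**2) (Y(O) = 1/(O**2 + 422) = 1/(422 + O**2))
Q(7*27, 549) + Y(s(-5)*1) = 549 + 1/(422 + (-5/(-5 - 5)*1)**2) = 549 + 1/(422 + (-5/(-10)*1)**2) = 549 + 1/(422 + (-5*(-1/10)*1)**2) = 549 + 1/(422 + ((1/2)*1)**2) = 549 + 1/(422 + (1/2)**2) = 549 + 1/(422 + 1/4) = 549 + 1/(1689/4) = 549 + 4/1689 = 927265/1689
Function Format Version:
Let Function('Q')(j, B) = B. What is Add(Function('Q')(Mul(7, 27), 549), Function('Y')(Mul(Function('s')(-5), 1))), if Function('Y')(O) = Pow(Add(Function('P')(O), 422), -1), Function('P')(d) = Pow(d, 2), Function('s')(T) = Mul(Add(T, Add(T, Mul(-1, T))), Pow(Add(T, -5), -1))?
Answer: Rational(927265, 1689) ≈ 549.00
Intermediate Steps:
Function('s')(T) = Mul(T, Pow(Add(-5, T), -1)) (Function('s')(T) = Mul(Add(T, 0), Pow(Add(-5, T), -1)) = Mul(T, Pow(Add(-5, T), -1)))
Function('Y')(O) = Pow(Add(422, Pow(O, 2)), -1) (Function('Y')(O) = Pow(Add(Pow(O, 2), 422), -1) = Pow(Add(422, Pow(O, 2)), -1))
Add(Function('Q')(Mul(7, 27), 549), Function('Y')(Mul(Function('s')(-5), 1))) = Add(549, Pow(Add(422, Pow(Mul(Mul(-5, Pow(Add(-5, -5), -1)), 1), 2)), -1)) = Add(549, Pow(Add(422, Pow(Mul(Mul(-5, Pow(-10, -1)), 1), 2)), -1)) = Add(549, Pow(Add(422, Pow(Mul(Mul(-5, Rational(-1, 10)), 1), 2)), -1)) = Add(549, Pow(Add(422, Pow(Mul(Rational(1, 2), 1), 2)), -1)) = Add(549, Pow(Add(422, Pow(Rational(1, 2), 2)), -1)) = Add(549, Pow(Add(422, Rational(1, 4)), -1)) = Add(549, Pow(Rational(1689, 4), -1)) = Add(549, Rational(4, 1689)) = Rational(927265, 1689)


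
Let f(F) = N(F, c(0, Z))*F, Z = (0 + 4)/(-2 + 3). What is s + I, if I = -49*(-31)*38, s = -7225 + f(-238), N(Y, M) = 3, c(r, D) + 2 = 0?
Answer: 49783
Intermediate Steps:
Z = 4 (Z = 4/1 = 4*1 = 4)
c(r, D) = -2 (c(r, D) = -2 + 0 = -2)
f(F) = 3*F
s = -7939 (s = -7225 + 3*(-238) = -7225 - 714 = -7939)
I = 57722 (I = 1519*38 = 57722)
s + I = -7939 + 57722 = 49783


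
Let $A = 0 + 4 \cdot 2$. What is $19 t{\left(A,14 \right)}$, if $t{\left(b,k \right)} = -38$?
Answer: $-722$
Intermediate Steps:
$A = 8$ ($A = 0 + 8 = 8$)
$19 t{\left(A,14 \right)} = 19 \left(-38\right) = -722$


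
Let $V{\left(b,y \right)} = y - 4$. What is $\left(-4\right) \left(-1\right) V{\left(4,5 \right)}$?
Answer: $4$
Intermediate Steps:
$V{\left(b,y \right)} = -4 + y$
$\left(-4\right) \left(-1\right) V{\left(4,5 \right)} = \left(-4\right) \left(-1\right) \left(-4 + 5\right) = 4 \cdot 1 = 4$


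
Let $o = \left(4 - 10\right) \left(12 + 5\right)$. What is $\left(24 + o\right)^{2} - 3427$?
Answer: $2657$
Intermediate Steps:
$o = -102$ ($o = \left(-6\right) 17 = -102$)
$\left(24 + o\right)^{2} - 3427 = \left(24 - 102\right)^{2} - 3427 = \left(-78\right)^{2} - 3427 = 6084 - 3427 = 2657$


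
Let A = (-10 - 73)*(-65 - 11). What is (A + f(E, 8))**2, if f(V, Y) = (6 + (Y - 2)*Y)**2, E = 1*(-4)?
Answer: 85082176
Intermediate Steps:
E = -4
A = 6308 (A = -83*(-76) = 6308)
f(V, Y) = (6 + Y*(-2 + Y))**2 (f(V, Y) = (6 + (-2 + Y)*Y)**2 = (6 + Y*(-2 + Y))**2)
(A + f(E, 8))**2 = (6308 + (6 + 8**2 - 2*8)**2)**2 = (6308 + (6 + 64 - 16)**2)**2 = (6308 + 54**2)**2 = (6308 + 2916)**2 = 9224**2 = 85082176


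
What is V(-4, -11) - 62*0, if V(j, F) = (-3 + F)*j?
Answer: 56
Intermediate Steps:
V(j, F) = j*(-3 + F)
V(-4, -11) - 62*0 = -4*(-3 - 11) - 62*0 = -4*(-14) + 0 = 56 + 0 = 56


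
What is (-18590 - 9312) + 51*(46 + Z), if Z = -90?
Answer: -30146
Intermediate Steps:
(-18590 - 9312) + 51*(46 + Z) = (-18590 - 9312) + 51*(46 - 90) = -27902 + 51*(-44) = -27902 - 2244 = -30146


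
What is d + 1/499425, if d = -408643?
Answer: -204086530274/499425 ≈ -4.0864e+5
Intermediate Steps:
d + 1/499425 = -408643 + 1/499425 = -204086530274/499425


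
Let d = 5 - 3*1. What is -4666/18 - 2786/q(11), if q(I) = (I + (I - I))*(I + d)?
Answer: -358693/1287 ≈ -278.70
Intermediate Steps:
d = 2 (d = 5 - 3 = 2)
q(I) = I*(2 + I) (q(I) = (I + (I - I))*(I + 2) = (I + 0)*(2 + I) = I*(2 + I))
-4666/18 - 2786/q(11) = -4666/18 - 2786*1/(11*(2 + 11)) = -4666*1/18 - 2786/(11*13) = -2333/9 - 2786/143 = -358693/1287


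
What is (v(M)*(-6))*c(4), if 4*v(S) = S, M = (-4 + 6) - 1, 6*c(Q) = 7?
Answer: -7/4 ≈ -1.7500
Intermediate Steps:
c(Q) = 7/6 (c(Q) = (1/6)*7 = 7/6)
M = 1 (M = 2 - 1 = 1)
v(S) = S/4
(v(M)*(-6))*c(4) = (((1/4)*1)*(-6))*(7/6) = ((1/4)*(-6))*(7/6) = -3/2*7/6 = -7/4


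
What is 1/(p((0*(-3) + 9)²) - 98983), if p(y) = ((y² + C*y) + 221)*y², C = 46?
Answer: 1/68844005 ≈ 1.4526e-8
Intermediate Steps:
p(y) = y²*(221 + y² + 46*y) (p(y) = ((y² + 46*y) + 221)*y² = (221 + y² + 46*y)*y² = y²*(221 + y² + 46*y))
1/(p((0*(-3) + 9)²) - 98983) = 1/(((0*(-3) + 9)²)²*(221 + ((0*(-3) + 9)²)² + 46*(0*(-3) + 9)²) - 98983) = 1/(((0 + 9)²)²*(221 + ((0 + 9)²)² + 46*(0 + 9)²) - 98983) = 1/((9²)²*(221 + (9²)² + 46*9²) - 98983) = 1/(81²*(221 + 81² + 46*81) - 98983) = 1/(6561*(221 + 6561 + 3726) - 98983) = 1/(6561*10508 - 98983) = 1/(68942988 - 98983) = 1/68844005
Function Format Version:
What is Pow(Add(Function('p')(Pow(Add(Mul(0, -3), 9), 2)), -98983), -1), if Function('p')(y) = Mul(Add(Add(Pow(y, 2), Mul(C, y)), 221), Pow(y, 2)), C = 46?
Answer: Rational(1, 68844005) ≈ 1.4526e-8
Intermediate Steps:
Function('p')(y) = Mul(Pow(y, 2), Add(221, Pow(y, 2), Mul(46, y))) (Function('p')(y) = Mul(Add(Add(Pow(y, 2), Mul(46, y)), 221), Pow(y, 2)) = Mul(Add(221, Pow(y, 2), Mul(46, y)), Pow(y, 2)) = Mul(Pow(y, 2), Add(221, Pow(y, 2), Mul(46, y))))
Pow(Add(Function('p')(Pow(Add(Mul(0, -3), 9), 2)), -98983), -1) = Pow(Add(Mul(Pow(Pow(Add(Mul(0, -3), 9), 2), 2), Add(221, Pow(Pow(Add(Mul(0, -3), 9), 2), 2), Mul(46, Pow(Add(Mul(0, -3), 9), 2)))), -98983), -1) = Pow(Add(Mul(Pow(Pow(Add(0, 9), 2), 2), Add(221, Pow(Pow(Add(0, 9), 2), 2), Mul(46, Pow(Add(0, 9), 2)))), -98983), -1) = Pow(Add(Mul(Pow(Pow(9, 2), 2), Add(221, Pow(Pow(9, 2), 2), Mul(46, Pow(9, 2)))), -98983), -1) = Pow(Add(Mul(Pow(81, 2), Add(221, Pow(81, 2), Mul(46, 81))), -98983), -1) = Pow(Add(Mul(6561, Add(221, 6561, 3726)), -98983), -1) = Pow(Add(Mul(6561, 10508), -98983), -1) = Pow(Add(68942988, -98983), -1) = Pow(68844005, -1) = Rational(1, 68844005)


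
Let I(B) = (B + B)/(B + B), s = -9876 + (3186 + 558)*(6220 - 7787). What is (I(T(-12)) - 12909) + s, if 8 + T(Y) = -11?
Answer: -5889632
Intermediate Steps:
T(Y) = -19 (T(Y) = -8 - 11 = -19)
s = -5876724 (s = -9876 + 3744*(-1567) = -9876 - 5866848 = -5876724)
I(B) = 1 (I(B) = (2*B)/((2*B)) = (2*B)*(1/(2*B)) = 1)
(I(T(-12)) - 12909) + s = (1 - 12909) - 5876724 = -12908 - 5876724 = -5889632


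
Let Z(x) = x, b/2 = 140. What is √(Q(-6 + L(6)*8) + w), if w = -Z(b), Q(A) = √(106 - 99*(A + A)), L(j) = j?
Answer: √(-280 + I*√8210) ≈ 2.6736 + 16.945*I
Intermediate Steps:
b = 280 (b = 2*140 = 280)
Q(A) = √(106 - 198*A)
w = -280 (w = -1*280 = -280)
√(Q(-6 + L(6)*8) + w) = √(√(106 - 198*(-6 + 6*8)) - 280) = √(√(106 - 198*(-6 + 48)) - 280) = √(√(106 - 198*42) - 280) = √(√(106 - 8316) - 280) = √(√(-8210) - 280) = √(I*√8210 - 280) = √(-280 + I*√8210)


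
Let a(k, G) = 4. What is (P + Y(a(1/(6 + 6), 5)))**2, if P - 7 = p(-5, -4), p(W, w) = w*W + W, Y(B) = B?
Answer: 676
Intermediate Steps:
p(W, w) = W + W*w (p(W, w) = W*w + W = W + W*w)
P = 22 (P = 7 - 5*(1 - 4) = 7 - 5*(-3) = 7 + 15 = 22)
(P + Y(a(1/(6 + 6), 5)))**2 = (22 + 4)**2 = 26**2 = 676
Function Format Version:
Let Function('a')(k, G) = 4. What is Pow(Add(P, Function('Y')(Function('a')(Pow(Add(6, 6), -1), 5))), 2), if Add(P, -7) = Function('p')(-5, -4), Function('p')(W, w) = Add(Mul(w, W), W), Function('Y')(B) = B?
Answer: 676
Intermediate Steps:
Function('p')(W, w) = Add(W, Mul(W, w)) (Function('p')(W, w) = Add(Mul(W, w), W) = Add(W, Mul(W, w)))
P = 22 (P = Add(7, Mul(-5, Add(1, -4))) = Add(7, Mul(-5, -3)) = Add(7, 15) = 22)
Pow(Add(P, Function('Y')(Function('a')(Pow(Add(6, 6), -1), 5))), 2) = Pow(Add(22, 4), 2) = Pow(26, 2) = 676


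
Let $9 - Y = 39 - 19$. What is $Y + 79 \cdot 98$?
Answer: $7731$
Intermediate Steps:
$Y = -11$ ($Y = 9 - \left(39 - 19\right) = 9 - 20 = -11$)
$Y + 79 \cdot 98 = -11 + 79 \cdot 98 = -11 + 7742 = 7731$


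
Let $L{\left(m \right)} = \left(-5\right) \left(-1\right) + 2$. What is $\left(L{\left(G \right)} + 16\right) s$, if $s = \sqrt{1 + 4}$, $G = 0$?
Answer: $23 \sqrt{5} \approx 51.43$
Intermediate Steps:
$s = \sqrt{5} \approx 2.2361$
$L{\left(m \right)} = 7$ ($L{\left(m \right)} = 5 + 2 = 7$)
$\left(L{\left(G \right)} + 16\right) s = \left(7 + 16\right) \sqrt{5} = 23 \sqrt{5}$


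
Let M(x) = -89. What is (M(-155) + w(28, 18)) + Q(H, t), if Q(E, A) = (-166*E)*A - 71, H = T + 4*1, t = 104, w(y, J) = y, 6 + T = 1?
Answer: 17132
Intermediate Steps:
T = -5 (T = -6 + 1 = -5)
H = -1 (H = -5 + 4*1 = -5 + 4 = -1)
Q(E, A) = -71 - 166*A*E (Q(E, A) = -166*A*E - 71 = -71 - 166*A*E)
(M(-155) + w(28, 18)) + Q(H, t) = (-89 + 28) + (-71 - 166*104*(-1)) = -61 + (-71 + 17264) = -61 + 17193 = 17132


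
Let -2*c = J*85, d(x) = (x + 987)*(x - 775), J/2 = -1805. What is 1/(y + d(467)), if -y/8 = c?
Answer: -1/1675232 ≈ -5.9693e-7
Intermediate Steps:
J = -3610 (J = 2*(-1805) = -3610)
d(x) = (-775 + x)*(987 + x) (d(x) = (987 + x)*(-775 + x) = (-775 + x)*(987 + x))
c = 153425 (c = -(-1805)*85 = -½*(-306850) = 153425)
y = -1227400 (y = -8*153425 = -1227400)
1/(y + d(467)) = 1/(-1227400 + (-764925 + 467² + 212*467)) = 1/(-1227400 + (-764925 + 218089 + 99004)) = 1/(-1227400 - 447832) = 1/(-1675232) = -1/1675232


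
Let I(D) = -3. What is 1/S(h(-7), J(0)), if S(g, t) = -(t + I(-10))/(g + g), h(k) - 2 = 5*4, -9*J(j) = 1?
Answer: 99/7 ≈ 14.143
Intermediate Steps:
J(j) = -⅑ (J(j) = -⅑*1 = -⅑)
h(k) = 22 (h(k) = 2 + 5*4 = 2 + 20 = 22)
S(g, t) = -(-3 + t)/(2*g) (S(g, t) = -(t - 3)/(g + g) = -(-3 + t)/(2*g))
1/S(h(-7), J(0)) = 1/((½)*(3 - 1*(-⅑))/22) = 1/((½)*(1/22)*(3 + ⅑)) = 1/((½)*(1/22)*(28/9)) = 1/(7/99) = 99/7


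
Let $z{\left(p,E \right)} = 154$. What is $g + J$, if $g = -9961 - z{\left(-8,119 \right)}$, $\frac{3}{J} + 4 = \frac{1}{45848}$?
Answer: $- \frac{1855137509}{183391} \approx -10116.0$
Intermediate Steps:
$J = - \frac{137544}{183391}$ ($J = \frac{3}{-4 + \frac{1}{45848}} = \frac{3}{- \frac{183391}{45848}} = 3 \left(- \frac{45848}{183391}\right) = - \frac{137544}{183391} \approx -0.75$)
$g = -10115$ ($g = -9961 - 154 = -10115$)
$g + J = -10115 - \frac{137544}{183391} = - \frac{1855137509}{183391}$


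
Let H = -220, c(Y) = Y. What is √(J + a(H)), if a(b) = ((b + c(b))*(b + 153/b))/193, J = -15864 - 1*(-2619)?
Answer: I*√474621547/193 ≈ 112.88*I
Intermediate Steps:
J = -13245 (J = -15864 + 2619 = -13245)
a(b) = 2*b*(b + 153/b)/193 (a(b) = ((b + b)*(b + 153/b))/193 = ((2*b)*(b + 153/b))*(1/193) = (2*b*(b + 153/b))*(1/193) = 2*b*(b + 153/b)/193)
√(J + a(H)) = √(-13245 + (306/193 + (2/193)*(-220)²)) = √(-13245 + (306/193 + (2/193)*48400)) = √(-13245 + (306/193 + 96800/193)) = √(-13245 + 97106/193) = √(-2459179/193) = I*√474621547/193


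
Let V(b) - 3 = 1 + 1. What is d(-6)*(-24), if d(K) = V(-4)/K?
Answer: 20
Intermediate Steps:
V(b) = 5 (V(b) = 3 + (1 + 1) = 3 + 2 = 5)
d(K) = 5/K
d(-6)*(-24) = (5/(-6))*(-24) = (5*(-⅙))*(-24) = -⅚*(-24) = 20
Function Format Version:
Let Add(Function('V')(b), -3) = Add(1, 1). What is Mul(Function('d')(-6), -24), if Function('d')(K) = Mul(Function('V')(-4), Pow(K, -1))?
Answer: 20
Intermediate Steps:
Function('V')(b) = 5 (Function('V')(b) = Add(3, Add(1, 1)) = Add(3, 2) = 5)
Function('d')(K) = Mul(5, Pow(K, -1))
Mul(Function('d')(-6), -24) = Mul(Mul(5, Pow(-6, -1)), -24) = Mul(Mul(5, Rational(-1, 6)), -24) = Mul(Rational(-5, 6), -24) = 20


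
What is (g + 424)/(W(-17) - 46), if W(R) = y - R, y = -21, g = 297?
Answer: -721/50 ≈ -14.420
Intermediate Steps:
W(R) = -21 - R
(g + 424)/(W(-17) - 46) = (297 + 424)/((-21 - 1*(-17)) - 46) = 721/((-21 + 17) - 46) = 721/(-4 - 46) = 721/(-50) = 721*(-1/50) = -721/50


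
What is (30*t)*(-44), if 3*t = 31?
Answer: -13640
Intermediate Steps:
t = 31/3 (t = (1/3)*31 = 31/3 ≈ 10.333)
(30*t)*(-44) = (30*(31/3))*(-44) = 310*(-44) = -13640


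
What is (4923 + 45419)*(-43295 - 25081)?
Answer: -3442184592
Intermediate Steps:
(4923 + 45419)*(-43295 - 25081) = 50342*(-68376) = -3442184592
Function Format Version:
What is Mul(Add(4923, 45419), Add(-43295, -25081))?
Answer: -3442184592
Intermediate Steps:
Mul(Add(4923, 45419), Add(-43295, -25081)) = Mul(50342, -68376) = -3442184592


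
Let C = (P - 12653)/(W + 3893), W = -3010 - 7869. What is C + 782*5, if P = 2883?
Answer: 13662515/3493 ≈ 3911.4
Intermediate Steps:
W = -10879
C = 4885/3493 (C = (2883 - 12653)/(-10879 + 3893) = -9770/(-6986) = -9770*(-1/6986) = 4885/3493 ≈ 1.3985)
C + 782*5 = 4885/3493 + 782*5 = 4885/3493 + 3910 = 13662515/3493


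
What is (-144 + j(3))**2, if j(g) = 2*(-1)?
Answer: 21316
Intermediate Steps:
j(g) = -2
(-144 + j(3))**2 = (-144 - 2)**2 = (-146)**2 = 21316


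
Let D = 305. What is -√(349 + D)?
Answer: -√654 ≈ -25.573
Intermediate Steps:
-√(349 + D) = -√(349 + 305) = -√654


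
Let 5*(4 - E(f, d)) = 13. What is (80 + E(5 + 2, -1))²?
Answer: 165649/25 ≈ 6626.0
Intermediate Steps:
E(f, d) = 7/5 (E(f, d) = 4 - ⅕*13 = 4 - 13/5 = 7/5)
(80 + E(5 + 2, -1))² = (80 + 7/5)² = (407/5)² = 165649/25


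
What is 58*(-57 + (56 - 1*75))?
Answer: -4408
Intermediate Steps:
58*(-57 + (56 - 1*75)) = 58*(-57 + (56 - 75)) = 58*(-57 - 19) = 58*(-76) = -4408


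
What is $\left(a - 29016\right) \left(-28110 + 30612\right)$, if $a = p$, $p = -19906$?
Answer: $-122402844$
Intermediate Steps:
$a = -19906$
$\left(a - 29016\right) \left(-28110 + 30612\right) = \left(-19906 - 29016\right) \left(-28110 + 30612\right) = \left(-48922\right) 2502 = -122402844$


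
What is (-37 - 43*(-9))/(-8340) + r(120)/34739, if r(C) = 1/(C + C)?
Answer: -16211487/386297680 ≈ -0.041966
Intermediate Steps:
r(C) = 1/(2*C)
(-37 - 43*(-9))/(-8340) + r(120)/34739 = (-37 - 43*(-9))/(-8340) + ((½)/120)/34739 = (-37 + 387)*(-1/8340) + ((½)*(1/120))*(1/34739) = 350*(-1/8340) + (1/240)*(1/34739) = -35/834 + 1/8337360 = -16211487/386297680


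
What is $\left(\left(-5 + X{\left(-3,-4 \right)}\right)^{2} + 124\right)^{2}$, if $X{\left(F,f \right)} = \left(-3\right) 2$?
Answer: $60025$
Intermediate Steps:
$X{\left(F,f \right)} = -6$
$\left(\left(-5 + X{\left(-3,-4 \right)}\right)^{2} + 124\right)^{2} = \left(\left(-5 - 6\right)^{2} + 124\right)^{2} = \left(\left(-11\right)^{2} + 124\right)^{2} = \left(121 + 124\right)^{2} = 245^{2} = 60025$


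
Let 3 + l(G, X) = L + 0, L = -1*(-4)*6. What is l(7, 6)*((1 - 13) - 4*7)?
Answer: -840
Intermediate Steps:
L = 24 (L = 4*6 = 24)
l(G, X) = 21 (l(G, X) = -3 + (24 + 0) = -3 + 24 = 21)
l(7, 6)*((1 - 13) - 4*7) = 21*((1 - 13) - 4*7) = 21*(-12 - 28) = 21*(-40) = -840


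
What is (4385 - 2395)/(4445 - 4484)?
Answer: -1990/39 ≈ -51.026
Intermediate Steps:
(4385 - 2395)/(4445 - 4484) = 1990/(-39) = 1990*(-1/39) = -1990/39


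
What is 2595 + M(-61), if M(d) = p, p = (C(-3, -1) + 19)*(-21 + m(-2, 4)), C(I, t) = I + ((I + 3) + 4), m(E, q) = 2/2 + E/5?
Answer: 2187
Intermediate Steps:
m(E, q) = 1 + E/5 (m(E, q) = 2*(1/2) + E*(1/5) = 1 + E/5)
C(I, t) = 7 + 2*I (C(I, t) = I + ((3 + I) + 4) = I + (7 + I) = 7 + 2*I)
p = -408 (p = ((7 + 2*(-3)) + 19)*(-21 + (1 + (1/5)*(-2))) = ((7 - 6) + 19)*(-21 + (1 - 2/5)) = (1 + 19)*(-21 + 3/5) = 20*(-102/5) = -408)
M(d) = -408
2595 + M(-61) = 2595 - 408 = 2187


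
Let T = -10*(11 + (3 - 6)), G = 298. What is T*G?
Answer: -23840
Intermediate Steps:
T = -80 (T = -10*(11 - 3) = -10*8 = -80)
T*G = -80*298 = -23840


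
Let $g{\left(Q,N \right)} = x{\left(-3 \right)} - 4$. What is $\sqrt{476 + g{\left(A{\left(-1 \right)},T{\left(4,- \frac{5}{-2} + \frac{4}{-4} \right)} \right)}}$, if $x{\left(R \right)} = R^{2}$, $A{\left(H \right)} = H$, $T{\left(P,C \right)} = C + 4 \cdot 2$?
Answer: $\sqrt{481} \approx 21.932$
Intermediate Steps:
$T{\left(P,C \right)} = 8 + C$ ($T{\left(P,C \right)} = C + 8 = 8 + C$)
$g{\left(Q,N \right)} = 5$ ($g{\left(Q,N \right)} = \left(-3\right)^{2} - 4 = 9 - 4 = 5$)
$\sqrt{476 + g{\left(A{\left(-1 \right)},T{\left(4,- \frac{5}{-2} + \frac{4}{-4} \right)} \right)}} = \sqrt{476 + 5} = \sqrt{481}$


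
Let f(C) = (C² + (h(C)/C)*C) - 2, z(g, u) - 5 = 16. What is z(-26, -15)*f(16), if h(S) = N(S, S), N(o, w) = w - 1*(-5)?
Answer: 5775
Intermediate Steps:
N(o, w) = 5 + w (N(o, w) = w + 5 = 5 + w)
h(S) = 5 + S
z(g, u) = 21 (z(g, u) = 5 + 16 = 21)
f(C) = 3 + C + C² (f(C) = (C² + ((5 + C)/C)*C) - 2 = (C² + (5 + C)) - 2 = (5 + C + C²) - 2 = 3 + C + C²)
z(-26, -15)*f(16) = 21*(3 + 16 + 16²) = 21*(3 + 16 + 256) = 21*275 = 5775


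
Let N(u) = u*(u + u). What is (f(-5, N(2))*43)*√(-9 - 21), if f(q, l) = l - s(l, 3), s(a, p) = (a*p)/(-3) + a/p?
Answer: 1720*I*√30/3 ≈ 3140.3*I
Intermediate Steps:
s(a, p) = a/p - a*p/3 (s(a, p) = (a*p)*(-⅓) + a/p = -a*p/3 + a/p = a/p - a*p/3)
N(u) = 2*u² (N(u) = u*(2*u) = 2*u²)
f(q, l) = 5*l/3 (f(q, l) = l - (l/3 - ⅓*l*3) = l - (l*(⅓) - l) = l - (l/3 - l) = l - (-2)*l/3 = l + 2*l/3 = 5*l/3)
(f(-5, N(2))*43)*√(-9 - 21) = ((5*(2*2²)/3)*43)*√(-9 - 21) = ((5*(2*4)/3)*43)*√(-30) = (((5/3)*8)*43)*(I*√30) = ((40/3)*43)*(I*√30) = 1720*(I*√30)/3 = 1720*I*√30/3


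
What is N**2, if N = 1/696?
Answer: 1/484416 ≈ 2.0643e-6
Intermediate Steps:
N = 1/696 ≈ 0.0014368
N**2 = (1/696)**2 = 1/484416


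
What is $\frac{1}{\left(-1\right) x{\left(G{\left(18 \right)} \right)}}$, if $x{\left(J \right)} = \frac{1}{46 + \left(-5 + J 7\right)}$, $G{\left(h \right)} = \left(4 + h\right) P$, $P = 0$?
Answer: $-41$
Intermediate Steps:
$G{\left(h \right)} = 0$ ($G{\left(h \right)} = \left(4 + h\right) 0 = 0$)
$x{\left(J \right)} = \frac{1}{41 + 7 J}$ ($x{\left(J \right)} = \frac{1}{46 + \left(-5 + 7 J\right)} = \frac{1}{41 + 7 J}$)
$\frac{1}{\left(-1\right) x{\left(G{\left(18 \right)} \right)}} = \frac{1}{\left(-1\right) \frac{1}{41 + 7 \cdot 0}} = \frac{1}{\left(-1\right) \frac{1}{41 + 0}} = \frac{1}{\left(-1\right) \frac{1}{41}} = \frac{1}{- \frac{1}{41}} = -41$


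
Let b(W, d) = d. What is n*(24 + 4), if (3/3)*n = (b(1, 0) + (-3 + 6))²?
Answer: 252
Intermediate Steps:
n = 9 (n = (0 + (-3 + 6))² = (0 + 3)² = 3² = 9)
n*(24 + 4) = 9*(24 + 4) = 9*28 = 252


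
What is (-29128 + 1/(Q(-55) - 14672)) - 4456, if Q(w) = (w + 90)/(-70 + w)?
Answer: -12318846313/366807 ≈ -33584.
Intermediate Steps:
Q(w) = (90 + w)/(-70 + w)
(-29128 + 1/(Q(-55) - 14672)) - 4456 = (-29128 + 1/((90 - 55)/(-70 - 55) - 14672)) - 4456 = (-29128 + 1/(35/(-125) - 14672)) - 4456 = (-29128 + 1/(-1/125*35 - 14672)) - 4456 = (-29128 + 1/(-7/25 - 14672)) - 4456 = (-29128 + 1/(-366807/25)) - 4456 = (-29128 - 25/366807) - 4456 = -10684354321/366807 - 4456 = -12318846313/366807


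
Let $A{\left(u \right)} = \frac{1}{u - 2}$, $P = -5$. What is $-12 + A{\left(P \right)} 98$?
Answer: $-26$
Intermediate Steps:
$A{\left(u \right)} = \frac{1}{-2 + u}$
$-12 + A{\left(P \right)} 98 = -12 + \frac{1}{-2 - 5} \cdot 98 = -12 + \frac{1}{-7} \cdot 98 = -12 - 14 = -26$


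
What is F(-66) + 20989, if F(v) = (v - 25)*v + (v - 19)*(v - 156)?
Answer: 45865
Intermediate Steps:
F(v) = v*(-25 + v) + (-156 + v)*(-19 + v) (F(v) = (-25 + v)*v + (-19 + v)*(-156 + v) = v*(-25 + v) + (-156 + v)*(-19 + v))
F(-66) + 20989 = (2964 - 200*(-66) + 2*(-66)**2) + 20989 = (2964 + 13200 + 2*4356) + 20989 = (2964 + 13200 + 8712) + 20989 = 24876 + 20989 = 45865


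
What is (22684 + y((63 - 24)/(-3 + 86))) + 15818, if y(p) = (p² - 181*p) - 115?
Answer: 263863667/6889 ≈ 38302.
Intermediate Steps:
y(p) = -115 + p² - 181*p
(22684 + y((63 - 24)/(-3 + 86))) + 15818 = (22684 + (-115 + ((63 - 24)/(-3 + 86))² - 181*(63 - 24)/(-3 + 86))) + 15818 = (22684 + (-115 + (39/83)² - 7059/83)) + 15818 = (22684 + (-115 + (39*(1/83))² - 7059/83)) + 15818 = (22684 + (-115 + (39/83)² - 181*39/83)) + 15818 = (22684 + (-115 + 1521/6889 - 7059/83)) + 15818 = (22684 - 1376611/6889) + 15818 = 154893465/6889 + 15818 = 263863667/6889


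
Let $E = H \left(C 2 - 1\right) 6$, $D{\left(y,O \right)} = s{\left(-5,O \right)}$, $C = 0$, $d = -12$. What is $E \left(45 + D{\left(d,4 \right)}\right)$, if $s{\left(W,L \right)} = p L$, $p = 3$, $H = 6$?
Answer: $-2052$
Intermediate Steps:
$s{\left(W,L \right)} = 3 L$
$D{\left(y,O \right)} = 3 O$
$E = -36$ ($E = 6 \left(0 \cdot 2 - 1\right) 6 = 6 \left(0 - 1\right) 6 = 6 \left(-1\right) 6 = \left(-6\right) 6 = -36$)
$E \left(45 + D{\left(d,4 \right)}\right) = - 36 \left(45 + 3 \cdot 4\right) = - 36 \left(45 + 12\right) = \left(-36\right) 57 = -2052$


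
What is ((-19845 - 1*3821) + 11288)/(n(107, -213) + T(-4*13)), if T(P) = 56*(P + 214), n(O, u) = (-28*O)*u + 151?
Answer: -12378/647371 ≈ -0.019120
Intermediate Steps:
n(O, u) = 151 - 28*O*u (n(O, u) = -28*O*u + 151 = 151 - 28*O*u)
T(P) = 11984 + 56*P (T(P) = 56*(214 + P) = 11984 + 56*P)
((-19845 - 1*3821) + 11288)/(n(107, -213) + T(-4*13)) = ((-19845 - 1*3821) + 11288)/((151 - 28*107*(-213)) + (11984 + 56*(-4*13))) = ((-19845 - 3821) + 11288)/((151 + 638148) + (11984 + 56*(-52))) = (-23666 + 11288)/(638299 + (11984 - 2912)) = -12378/(638299 + 9072) = -12378/647371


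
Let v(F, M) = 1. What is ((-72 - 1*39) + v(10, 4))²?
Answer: 12100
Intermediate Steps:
((-72 - 1*39) + v(10, 4))² = ((-72 - 1*39) + 1)² = ((-72 - 39) + 1)² = (-111 + 1)² = (-110)² = 12100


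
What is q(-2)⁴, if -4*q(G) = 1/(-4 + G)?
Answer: 1/331776 ≈ 3.0141e-6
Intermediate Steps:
q(G) = -1/(4*(-4 + G))
q(-2)⁴ = (-1/(-16 + 4*(-2)))⁴ = (-1/(-16 - 8))⁴ = (-1/(-24))⁴ = (-1*(-1/24))⁴ = (1/24)⁴ = 1/331776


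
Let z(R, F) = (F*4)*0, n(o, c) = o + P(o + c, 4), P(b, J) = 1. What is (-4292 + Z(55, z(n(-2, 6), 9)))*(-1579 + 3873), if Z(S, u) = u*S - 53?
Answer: -9967430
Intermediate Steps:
n(o, c) = 1 + o (n(o, c) = o + 1 = 1 + o)
z(R, F) = 0 (z(R, F) = (4*F)*0 = 0)
Z(S, u) = -53 + S*u (Z(S, u) = S*u - 53 = -53 + S*u)
(-4292 + Z(55, z(n(-2, 6), 9)))*(-1579 + 3873) = (-4292 + (-53 + 55*0))*(-1579 + 3873) = (-4292 + (-53 + 0))*2294 = (-4292 - 53)*2294 = -4345*2294 = -9967430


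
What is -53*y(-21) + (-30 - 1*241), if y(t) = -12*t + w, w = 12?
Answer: -14263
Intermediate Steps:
y(t) = 12 - 12*t (y(t) = -12*t + 12 = 12 - 12*t)
-53*y(-21) + (-30 - 1*241) = -53*(12 - 12*(-21)) + (-30 - 1*241) = -53*(12 + 252) + (-30 - 241) = -53*264 - 271 = -13992 - 271 = -14263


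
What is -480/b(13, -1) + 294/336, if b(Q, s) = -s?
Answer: -3833/8 ≈ -479.13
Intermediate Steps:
-480/b(13, -1) + 294/336 = -480/((-1*(-1))) + 294/336 = -480/1 + 294*(1/336) = -480*1 + 7/8 = -480 + 7/8 = -3833/8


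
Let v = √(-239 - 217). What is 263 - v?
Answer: 263 - 2*I*√114 ≈ 263.0 - 21.354*I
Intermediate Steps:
v = 2*I*√114 (v = √(-456) = 2*I*√114 ≈ 21.354*I)
263 - v = 263 - 2*I*√114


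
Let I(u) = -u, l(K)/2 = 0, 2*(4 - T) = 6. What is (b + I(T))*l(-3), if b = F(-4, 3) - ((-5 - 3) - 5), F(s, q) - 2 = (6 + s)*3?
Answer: 0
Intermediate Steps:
T = 1 (T = 4 - 1/2*6 = 4 - 3 = 1)
l(K) = 0 (l(K) = 2*0 = 0)
F(s, q) = 20 + 3*s (F(s, q) = 2 + (6 + s)*3 = 2 + (18 + 3*s) = 20 + 3*s)
b = 21 (b = (20 + 3*(-4)) - ((-5 - 3) - 5) = (20 - 12) - (-8 - 5) = 8 - 1*(-13) = 8 + 13 = 21)
(b + I(T))*l(-3) = (21 - 1*1)*0 = (21 - 1)*0 = 20*0 = 0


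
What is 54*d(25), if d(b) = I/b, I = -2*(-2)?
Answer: 216/25 ≈ 8.6400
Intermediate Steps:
I = 4
d(b) = 4/b
54*d(25) = 54*(4/25) = 216/25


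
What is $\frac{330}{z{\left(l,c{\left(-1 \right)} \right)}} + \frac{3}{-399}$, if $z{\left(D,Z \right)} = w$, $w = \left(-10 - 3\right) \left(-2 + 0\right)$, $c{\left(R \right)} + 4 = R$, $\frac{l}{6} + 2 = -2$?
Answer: $\frac{21932}{1729} \approx 12.685$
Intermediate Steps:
$l = -24$ ($l = -12 + 6 \left(-2\right) = -12 - 12 = -24$)
$c{\left(R \right)} = -4 + R$
$w = 26$ ($w = \left(-13\right) \left(-2\right) = 26$)
$z{\left(D,Z \right)} = 26$
$\frac{330}{z{\left(l,c{\left(-1 \right)} \right)}} + \frac{3}{-399} = \frac{330}{26} + \frac{3}{-399} = 330 \cdot \frac{1}{26} + 3 \left(- \frac{1}{399}\right) = \frac{165}{13} - \frac{1}{133} = \frac{21932}{1729}$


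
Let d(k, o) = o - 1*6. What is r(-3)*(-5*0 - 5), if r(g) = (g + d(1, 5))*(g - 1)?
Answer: -80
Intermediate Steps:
d(k, o) = -6 + o (d(k, o) = o - 6 = -6 + o)
r(g) = (-1 + g)**2 (r(g) = (g + (-6 + 5))*(g - 1) = (g - 1)*(-1 + g) = (-1 + g)*(-1 + g) = (-1 + g)**2)
r(-3)*(-5*0 - 5) = (1 + (-3)**2 - 2*(-3))*(-5*0 - 5) = (1 + 9 + 6)*(0 - 5) = 16*(-5) = -80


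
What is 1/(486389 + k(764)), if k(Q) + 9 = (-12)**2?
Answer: 1/486524 ≈ 2.0554e-6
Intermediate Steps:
k(Q) = 135 (k(Q) = -9 + (-12)**2 = -9 + 144 = 135)
1/(486389 + k(764)) = 1/(486389 + 135) = 1/486524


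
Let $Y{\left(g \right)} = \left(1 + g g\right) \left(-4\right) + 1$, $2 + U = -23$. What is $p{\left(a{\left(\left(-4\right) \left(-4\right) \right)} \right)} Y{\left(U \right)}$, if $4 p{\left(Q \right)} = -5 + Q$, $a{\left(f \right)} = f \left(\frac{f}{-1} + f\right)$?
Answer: $\frac{12515}{4} \approx 3128.8$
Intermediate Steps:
$U = -25$ ($U = -2 - 23 = -25$)
$a{\left(f \right)} = 0$ ($a{\left(f \right)} = f \left(f \left(-1\right) + f\right) = f \left(- f + f\right) = f 0 = 0$)
$p{\left(Q \right)} = - \frac{5}{4} + \frac{Q}{4}$ ($p{\left(Q \right)} = \frac{-5 + Q}{4} = - \frac{5}{4} + \frac{Q}{4}$)
$Y{\left(g \right)} = -3 - 4 g^{2}$ ($Y{\left(g \right)} = \left(1 + g^{2}\right) \left(-4\right) + 1 = \left(-4 - 4 g^{2}\right) + 1 = -3 - 4 g^{2}$)
$p{\left(a{\left(\left(-4\right) \left(-4\right) \right)} \right)} Y{\left(U \right)} = \left(- \frac{5}{4} + \frac{1}{4} \cdot 0\right) \left(-3 - 4 \left(-25\right)^{2}\right) = \left(- \frac{5}{4} + 0\right) \left(-3 - 2500\right) = - \frac{5 \left(-3 - 2500\right)}{4} = \left(- \frac{5}{4}\right) \left(-2503\right) = \frac{12515}{4}$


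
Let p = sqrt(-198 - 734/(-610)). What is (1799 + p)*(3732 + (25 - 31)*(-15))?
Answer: 6875778 + 3822*I*sqrt(18307015)/305 ≈ 6.8758e+6 + 53617.0*I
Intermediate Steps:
p = I*sqrt(18307015)/305 (p = sqrt(-198 - 734*(-1/610)) = sqrt(-198 + 367/305) = sqrt(-60023/305) = I*sqrt(18307015)/305 ≈ 14.028*I)
(1799 + p)*(3732 + (25 - 31)*(-15)) = (1799 + I*sqrt(18307015)/305)*(3732 + (25 - 31)*(-15)) = (1799 + I*sqrt(18307015)/305)*(3732 - 6*(-15)) = (1799 + I*sqrt(18307015)/305)*(3732 + 90) = (1799 + I*sqrt(18307015)/305)*3822 = 6875778 + 3822*I*sqrt(18307015)/305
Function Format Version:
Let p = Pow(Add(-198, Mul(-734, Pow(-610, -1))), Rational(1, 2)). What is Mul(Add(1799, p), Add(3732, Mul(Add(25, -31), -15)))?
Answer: Add(6875778, Mul(Rational(3822, 305), I, Pow(18307015, Rational(1, 2)))) ≈ Add(6.8758e+6, Mul(53617., I))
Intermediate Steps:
p = Mul(Rational(1, 305), I, Pow(18307015, Rational(1, 2))) (p = Pow(Add(-198, Mul(-734, Rational(-1, 610))), Rational(1, 2)) = Pow(Add(-198, Rational(367, 305)), Rational(1, 2)) = Pow(Rational(-60023, 305), Rational(1, 2)) = Mul(Rational(1, 305), I, Pow(18307015, Rational(1, 2))) ≈ Mul(14.028, I))
Mul(Add(1799, p), Add(3732, Mul(Add(25, -31), -15))) = Mul(Add(1799, Mul(Rational(1, 305), I, Pow(18307015, Rational(1, 2)))), Add(3732, Mul(Add(25, -31), -15))) = Mul(Add(1799, Mul(Rational(1, 305), I, Pow(18307015, Rational(1, 2)))), Add(3732, Mul(-6, -15))) = Mul(Add(1799, Mul(Rational(1, 305), I, Pow(18307015, Rational(1, 2)))), Add(3732, 90)) = Mul(Add(1799, Mul(Rational(1, 305), I, Pow(18307015, Rational(1, 2)))), 3822) = Add(6875778, Mul(Rational(3822, 305), I, Pow(18307015, Rational(1, 2))))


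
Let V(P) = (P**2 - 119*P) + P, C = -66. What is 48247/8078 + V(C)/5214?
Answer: 5297865/638162 ≈ 8.3018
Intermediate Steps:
V(P) = P**2 - 118*P
48247/8078 + V(C)/5214 = 48247/8078 - 66*(-118 - 66)/5214 = 48247*(1/8078) - 66*(-184)*(1/5214) = 48247/8078 + 12144*(1/5214) = 48247/8078 + 184/79 = 5297865/638162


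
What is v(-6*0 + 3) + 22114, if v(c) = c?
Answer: 22117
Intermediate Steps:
v(-6*0 + 3) + 22114 = (-6*0 + 3) + 22114 = (0 + 3) + 22114 = 3 + 22114 = 22117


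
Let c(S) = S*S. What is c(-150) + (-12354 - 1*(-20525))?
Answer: 30671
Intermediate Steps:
c(S) = S²
c(-150) + (-12354 - 1*(-20525)) = (-150)² + (-12354 - 1*(-20525)) = 22500 + (-12354 + 20525) = 22500 + 8171 = 30671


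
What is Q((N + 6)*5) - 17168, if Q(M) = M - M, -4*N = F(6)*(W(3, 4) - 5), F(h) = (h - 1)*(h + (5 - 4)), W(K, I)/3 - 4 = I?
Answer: -17168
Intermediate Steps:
W(K, I) = 12 + 3*I
F(h) = (1 + h)*(-1 + h) (F(h) = (-1 + h)*(h + 1) = (-1 + h)*(1 + h) = (1 + h)*(-1 + h))
N = -665/4 (N = -(-1 + 6**2)*((12 + 3*4) - 5)/4 = -(-1 + 36)*((12 + 12) - 5)/4 = -35*(24 - 5)/4 = -35*19/4 = -1/4*665 = -665/4 ≈ -166.25)
Q(M) = 0
Q((N + 6)*5) - 17168 = 0 - 17168 = -17168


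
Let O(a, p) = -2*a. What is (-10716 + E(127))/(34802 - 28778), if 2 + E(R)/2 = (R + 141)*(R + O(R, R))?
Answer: -3283/251 ≈ -13.080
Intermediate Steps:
E(R) = -4 - 2*R*(141 + R) (E(R) = -4 + 2*((R + 141)*(R - 2*R)) = -4 + 2*((141 + R)*(-R)) = -4 + 2*(-R*(141 + R)) = -4 - 2*R*(141 + R))
(-10716 + E(127))/(34802 - 28778) = (-10716 + (-4 - 282*127 - 2*127**2))/(34802 - 28778) = (-10716 + (-4 - 35814 - 2*16129))/6024 = (-10716 + (-4 - 35814 - 32258))*(1/6024) = (-10716 - 68076)*(1/6024) = -78792*1/6024 = -3283/251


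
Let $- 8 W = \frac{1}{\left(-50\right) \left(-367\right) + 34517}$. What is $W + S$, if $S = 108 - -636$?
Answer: $\frac{314664383}{422936} \approx 744.0$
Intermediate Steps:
$S = 744$ ($S = 108 + 636 = 744$)
$W = - \frac{1}{422936}$ ($W = - \frac{1}{8 \left(\left(-50\right) \left(-367\right) + 34517\right)} = - \frac{1}{8 \left(18350 + 34517\right)} = - \frac{1}{8 \cdot 52867} = \left(- \frac{1}{8}\right) \frac{1}{52867} = - \frac{1}{422936} \approx -2.3644 \cdot 10^{-6}$)
$W + S = - \frac{1}{422936} + 744 = \frac{314664383}{422936}$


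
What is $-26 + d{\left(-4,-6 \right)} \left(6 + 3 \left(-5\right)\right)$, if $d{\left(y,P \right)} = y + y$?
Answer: $46$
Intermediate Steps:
$d{\left(y,P \right)} = 2 y$
$-26 + d{\left(-4,-6 \right)} \left(6 + 3 \left(-5\right)\right) = -26 + 2 \left(-4\right) \left(6 + 3 \left(-5\right)\right) = -26 - 8 \left(6 - 15\right) = -26 - -72 = -26 + 72 = 46$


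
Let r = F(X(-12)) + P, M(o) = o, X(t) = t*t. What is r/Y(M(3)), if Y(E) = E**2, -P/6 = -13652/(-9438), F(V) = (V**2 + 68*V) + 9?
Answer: 48021049/14157 ≈ 3392.0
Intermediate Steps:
X(t) = t**2
F(V) = 9 + V**2 + 68*V
P = -13652/1573 (P = -(-81912)/(-9438) = -(-81912)*(-1)/9438 = -6*6826/4719 = -13652/1573 ≈ -8.6790)
r = 48021049/1573 (r = (9 + ((-12)**2)**2 + 68*(-12)**2) - 13652/1573 = (9 + 144**2 + 68*144) - 13652/1573 = (9 + 20736 + 9792) - 13652/1573 = 30537 - 13652/1573 = 48021049/1573 ≈ 30528.)
r/Y(M(3)) = 48021049/(1573*(3**2)) = (48021049/1573)/9 = (48021049/1573)*(1/9) = 48021049/14157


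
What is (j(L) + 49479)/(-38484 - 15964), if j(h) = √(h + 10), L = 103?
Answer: -49479/54448 - √113/54448 ≈ -0.90893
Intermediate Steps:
j(h) = √(10 + h)
(j(L) + 49479)/(-38484 - 15964) = (√(10 + 103) + 49479)/(-38484 - 15964) = (√113 + 49479)/(-54448) = (49479 + √113)*(-1/54448) = -49479/54448 - √113/54448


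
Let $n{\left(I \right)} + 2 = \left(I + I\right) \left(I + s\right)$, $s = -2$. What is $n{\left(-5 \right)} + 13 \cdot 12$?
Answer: $224$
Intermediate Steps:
$n{\left(I \right)} = -2 + 2 I \left(-2 + I\right)$ ($n{\left(I \right)} = -2 + \left(I + I\right) \left(I - 2\right) = -2 + 2 I \left(-2 + I\right)$)
$n{\left(-5 \right)} + 13 \cdot 12 = \left(-2 - -20 + 2 \left(-5\right)^{2}\right) + 13 \cdot 12 = \left(-2 + 20 + 2 \cdot 25\right) + 156 = \left(-2 + 20 + 50\right) + 156 = 68 + 156 = 224$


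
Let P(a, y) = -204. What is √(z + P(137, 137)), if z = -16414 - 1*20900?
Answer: 13*I*√222 ≈ 193.7*I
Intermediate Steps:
z = -37314 (z = -16414 - 20900 = -37314)
√(z + P(137, 137)) = √(-37314 - 204) = √(-37518) = 13*I*√222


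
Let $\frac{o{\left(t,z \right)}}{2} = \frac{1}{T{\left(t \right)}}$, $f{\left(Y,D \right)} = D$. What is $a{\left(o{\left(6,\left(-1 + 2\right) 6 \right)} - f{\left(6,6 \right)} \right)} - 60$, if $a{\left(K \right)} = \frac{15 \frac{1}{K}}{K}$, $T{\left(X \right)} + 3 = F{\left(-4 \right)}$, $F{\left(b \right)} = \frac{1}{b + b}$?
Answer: $- \frac{1643985}{27556} \approx -59.66$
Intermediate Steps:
$F{\left(b \right)} = \frac{1}{2 b}$
$T{\left(X \right)} = - \frac{25}{8}$ ($T{\left(X \right)} = -3 + \frac{1}{2 \left(-4\right)} = -3 + \frac{1}{2} \left(- \frac{1}{4}\right) = -3 - \frac{1}{8} = - \frac{25}{8}$)
$o{\left(t,z \right)} = - \frac{16}{25}$ ($o{\left(t,z \right)} = \frac{2}{- \frac{25}{8}} = 2 \left(- \frac{8}{25}\right) = - \frac{16}{25}$)
$a{\left(K \right)} = \frac{15}{K^{2}}$
$a{\left(o{\left(6,\left(-1 + 2\right) 6 \right)} - f{\left(6,6 \right)} \right)} - 60 = \frac{15}{\left(- \frac{16}{25} - 6\right)^{2}} - 60 = \frac{15}{\frac{27556}{625}} - 60 = 15 \cdot \frac{625}{27556} - 60 = \frac{9375}{27556} - 60 = - \frac{1643985}{27556}$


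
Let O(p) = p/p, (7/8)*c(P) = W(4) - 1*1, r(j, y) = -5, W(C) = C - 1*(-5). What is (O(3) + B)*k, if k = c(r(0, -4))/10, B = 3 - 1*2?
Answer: 64/35 ≈ 1.8286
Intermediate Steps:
W(C) = 5 + C (W(C) = C + 5 = 5 + C)
c(P) = 64/7 (c(P) = 8*((5 + 4) - 1*1)/7 = 8*(9 - 1)/7 = (8/7)*8 = 64/7)
O(p) = 1
B = 1 (B = 3 - 2 = 1)
k = 32/35 (k = (64/7)/10 = (64/7)*(⅒) = 32/35 ≈ 0.91429)
(O(3) + B)*k = (1 + 1)*(32/35) = 2*(32/35) = 64/35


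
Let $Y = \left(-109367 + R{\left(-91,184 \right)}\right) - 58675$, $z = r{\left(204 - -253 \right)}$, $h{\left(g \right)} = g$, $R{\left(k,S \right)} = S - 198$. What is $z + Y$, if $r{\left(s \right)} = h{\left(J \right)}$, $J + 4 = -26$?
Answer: $-168086$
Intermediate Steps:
$R{\left(k,S \right)} = -198 + S$ ($R{\left(k,S \right)} = S - 198 = -198 + S$)
$J = -30$ ($J = -4 - 26 = -30$)
$r{\left(s \right)} = -30$
$z = -30$
$Y = -168056$ ($Y = \left(-109367 + \left(-198 + 184\right)\right) - 58675 = \left(-109367 - 14\right) - 58675 = -109381 - 58675 = -168056$)
$z + Y = -30 - 168056 = -168086$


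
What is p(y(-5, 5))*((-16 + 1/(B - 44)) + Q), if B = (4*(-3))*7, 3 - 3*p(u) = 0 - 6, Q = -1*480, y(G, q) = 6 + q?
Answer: -190467/128 ≈ -1488.0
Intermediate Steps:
Q = -480
p(u) = 3 (p(u) = 1 - (0 - 6)/3 = 1 - ⅓*(-6) = 1 + 2 = 3)
B = -84 (B = -12*7 = -84)
p(y(-5, 5))*((-16 + 1/(B - 44)) + Q) = 3*((-16 + 1/(-84 - 44)) - 480) = 3*((-16 + 1/(-128)) - 480) = 3*((-16 - 1/128) - 480) = 3*(-2049/128 - 480) = 3*(-63489/128) = -190467/128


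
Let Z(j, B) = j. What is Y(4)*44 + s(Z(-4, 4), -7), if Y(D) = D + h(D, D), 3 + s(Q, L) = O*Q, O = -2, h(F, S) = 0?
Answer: 181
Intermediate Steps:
s(Q, L) = -3 - 2*Q
Y(D) = D (Y(D) = D + 0 = D)
Y(4)*44 + s(Z(-4, 4), -7) = 4*44 + (-3 - 2*(-4)) = 176 + (-3 + 8) = 176 + 5 = 181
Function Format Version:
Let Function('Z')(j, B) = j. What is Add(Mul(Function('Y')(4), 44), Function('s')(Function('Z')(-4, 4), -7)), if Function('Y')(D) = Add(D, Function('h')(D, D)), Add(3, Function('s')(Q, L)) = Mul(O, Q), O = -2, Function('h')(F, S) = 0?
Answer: 181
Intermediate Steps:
Function('s')(Q, L) = Add(-3, Mul(-2, Q))
Function('Y')(D) = D (Function('Y')(D) = Add(D, 0) = D)
Add(Mul(Function('Y')(4), 44), Function('s')(Function('Z')(-4, 4), -7)) = Add(Mul(4, 44), Add(-3, Mul(-2, -4))) = Add(176, Add(-3, 8)) = Add(176, 5) = 181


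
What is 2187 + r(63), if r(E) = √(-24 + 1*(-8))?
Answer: 2187 + 4*I*√2 ≈ 2187.0 + 5.6569*I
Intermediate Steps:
r(E) = 4*I*√2 (r(E) = √(-24 - 8) = √(-32) = 4*I*√2)
2187 + r(63) = 2187 + 4*I*√2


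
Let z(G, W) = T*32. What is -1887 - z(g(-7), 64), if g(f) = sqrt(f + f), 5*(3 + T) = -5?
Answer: -1759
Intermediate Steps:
T = -4 (T = -3 + (1/5)*(-5) = -3 - 1 = -4)
g(f) = sqrt(2)*sqrt(f) (g(f) = sqrt(2*f) = sqrt(2)*sqrt(f))
z(G, W) = -128 (z(G, W) = -4*32 = -128)
-1887 - z(g(-7), 64) = -1887 - 1*(-128) = -1887 + 128 = -1759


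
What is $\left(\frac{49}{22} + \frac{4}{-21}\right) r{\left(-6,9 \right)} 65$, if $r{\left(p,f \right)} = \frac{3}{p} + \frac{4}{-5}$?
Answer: $- \frac{159029}{924} \approx -172.11$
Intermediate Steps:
$r{\left(p,f \right)} = - \frac{4}{5} + \frac{3}{p}$ ($r{\left(p,f \right)} = \frac{3}{p} + 4 \left(- \frac{1}{5}\right) = \frac{3}{p} - \frac{4}{5} = - \frac{4}{5} + \frac{3}{p}$)
$\left(\frac{49}{22} + \frac{4}{-21}\right) r{\left(-6,9 \right)} 65 = \left(\frac{49}{22} + \frac{4}{-21}\right) \left(- \frac{4}{5} + \frac{3}{-6}\right) 65 = \left(49 \cdot \frac{1}{22} + 4 \left(- \frac{1}{21}\right)\right) \left(- \frac{4}{5} + 3 \left(- \frac{1}{6}\right)\right) 65 = \left(\frac{49}{22} - \frac{4}{21}\right) \left(- \frac{4}{5} - \frac{1}{2}\right) 65 = \frac{941}{462} \left(- \frac{13}{10}\right) 65 = \left(- \frac{12233}{4620}\right) 65 = - \frac{159029}{924}$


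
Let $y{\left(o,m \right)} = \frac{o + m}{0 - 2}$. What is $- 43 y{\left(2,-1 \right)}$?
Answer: $\frac{43}{2} \approx 21.5$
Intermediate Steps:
$y{\left(o,m \right)} = - \frac{m}{2} - \frac{o}{2}$ ($y{\left(o,m \right)} = \frac{m + o}{-2} = \left(m + o\right) \left(- \frac{1}{2}\right) = - \frac{m}{2} - \frac{o}{2}$)
$- 43 y{\left(2,-1 \right)} = - 43 \left(\left(- \frac{1}{2}\right) \left(-1\right) - 1\right) = - 43 \left(\frac{1}{2} - 1\right) = \left(-43\right) \left(- \frac{1}{2}\right) = \frac{43}{2}$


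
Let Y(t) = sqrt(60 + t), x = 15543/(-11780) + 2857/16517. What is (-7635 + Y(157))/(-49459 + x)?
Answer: 1485543935100/9623473557611 - 194570260*sqrt(217)/9623473557611 ≈ 0.15407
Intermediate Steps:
x = -223068271/194570260 (x = 15543*(-1/11780) + 2857*(1/16517) = -15543/11780 + 2857/16517 = -223068271/194570260 ≈ -1.1465)
(-7635 + Y(157))/(-49459 + x) = (-7635 + sqrt(60 + 157))/(-49459 - 223068271/194570260) = (-7635 + sqrt(217))/(-9623473557611/194570260) = (-7635 + sqrt(217))*(-194570260/9623473557611) = 1485543935100/9623473557611 - 194570260*sqrt(217)/9623473557611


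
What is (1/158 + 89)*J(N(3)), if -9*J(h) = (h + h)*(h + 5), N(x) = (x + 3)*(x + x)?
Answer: -2306332/79 ≈ -29194.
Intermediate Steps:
N(x) = 2*x*(3 + x) (N(x) = (3 + x)*(2*x) = 2*x*(3 + x))
J(h) = -2*h*(5 + h)/9 (J(h) = -(h + h)*(h + 5)/9 = -2*h*(5 + h)/9)
(1/158 + 89)*J(N(3)) = (1/158 + 89)*(-2*2*3*(3 + 3)*(5 + 2*3*(3 + 3))/9) = (1/158 + 89)*(-2*2*3*6*(5 + 2*3*6)/9) = 14063*(-2/9*36*(5 + 36))/158 = 14063*(-2/9*36*41)/158 = (14063/158)*(-328) = -2306332/79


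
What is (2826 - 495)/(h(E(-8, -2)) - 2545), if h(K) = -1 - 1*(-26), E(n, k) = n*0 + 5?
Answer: -37/40 ≈ -0.92500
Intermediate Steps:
E(n, k) = 5 (E(n, k) = 0 + 5 = 5)
h(K) = 25 (h(K) = -1 + 26 = 25)
(2826 - 495)/(h(E(-8, -2)) - 2545) = (2826 - 495)/(25 - 2545) = 2331/(-2520) = 2331*(-1/2520) = -37/40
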